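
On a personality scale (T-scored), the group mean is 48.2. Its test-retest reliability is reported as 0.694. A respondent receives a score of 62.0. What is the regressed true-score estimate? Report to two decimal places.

Weight the observed score by reliability and the mean by (1 − reliability): T̂ = 0.694·62.0 + 0.306·48.2 = 43.0280 + 14.7492 = 57.777.

57.78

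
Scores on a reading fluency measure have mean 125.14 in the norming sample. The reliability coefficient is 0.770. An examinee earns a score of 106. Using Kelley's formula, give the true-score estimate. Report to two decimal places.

T̂ = 0.770(106) + 0.230(125.14) = 81.620 + 28.78220 = 110.402 → 110.40

110.40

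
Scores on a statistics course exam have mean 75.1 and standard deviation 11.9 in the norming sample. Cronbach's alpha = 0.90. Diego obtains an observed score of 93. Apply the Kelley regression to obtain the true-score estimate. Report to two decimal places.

T̂ = 0.90(93) + 0.10(75.1) = 83.70 + 7.510 = 91.210 → 91.21

91.21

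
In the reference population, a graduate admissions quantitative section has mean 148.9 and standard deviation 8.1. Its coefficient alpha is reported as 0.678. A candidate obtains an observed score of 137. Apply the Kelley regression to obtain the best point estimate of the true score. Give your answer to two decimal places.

Kelley's formula gives T̂ = 0.678·137 + 0.322·148.9 = 92.886 + 47.9458 = 140.832.

140.83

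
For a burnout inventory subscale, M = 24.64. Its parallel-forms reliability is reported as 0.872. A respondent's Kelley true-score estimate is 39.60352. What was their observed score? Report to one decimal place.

T̂ = ρX + (1 − ρ)μ  ⇒  X = (T̂ − (1 − ρ)μ) / ρ
X = (39.60352 − 0.128 × 24.64) / 0.872 = (39.60352 − 3.15392) / 0.872 = 36.44960 / 0.872 = 41.800

41.8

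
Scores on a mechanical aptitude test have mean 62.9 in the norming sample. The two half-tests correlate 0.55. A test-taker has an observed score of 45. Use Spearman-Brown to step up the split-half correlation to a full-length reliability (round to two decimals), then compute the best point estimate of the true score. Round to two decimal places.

Spearman-Brown: ρ = 2r/(1 + r) = 2(0.55)/(1 + 0.55) = 1.100/1.55 = 0.7097 → 0.71
Regress the observed score toward the mean by the unreliability: T̂ = 0.71·45 + 0.29·62.9 = 31.95 + 18.241 = 50.191.

50.19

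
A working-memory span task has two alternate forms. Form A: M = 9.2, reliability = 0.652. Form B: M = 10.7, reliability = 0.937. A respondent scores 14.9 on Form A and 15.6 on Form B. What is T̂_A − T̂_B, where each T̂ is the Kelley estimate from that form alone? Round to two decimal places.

-2.37

T̂_A = 0.652(14.9) + 0.348(9.2) = 12.9164
T̂_B = 0.937(15.6) + 0.063(10.7) = 15.2913
T̂_A − T̂_B = -2.3749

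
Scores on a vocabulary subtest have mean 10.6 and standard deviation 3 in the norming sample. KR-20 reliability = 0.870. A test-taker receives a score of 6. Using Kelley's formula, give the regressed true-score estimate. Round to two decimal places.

6.60

T̂ = ρX + (1 − ρ)μ
  = 0.870 × 6 + 0.130 × 10.6
  = 5.220 + 1.3780
  = 6.598
  ≈ 6.60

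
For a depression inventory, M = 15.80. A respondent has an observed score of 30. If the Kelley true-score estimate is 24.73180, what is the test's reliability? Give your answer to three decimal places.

T̂ = ρX + (1 − ρ)μ  ⇒  T̂ − μ = ρ(X − μ)
ρ = (T̂ − μ)/(X − μ) = (24.73180 − 15.80) / (30 − 15.80) = 8.93180 / 14.20 = 0.62900

0.629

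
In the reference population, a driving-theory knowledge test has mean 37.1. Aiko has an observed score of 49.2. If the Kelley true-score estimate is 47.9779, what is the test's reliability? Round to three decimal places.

0.899

T̂ = ρX + (1 − ρ)μ  ⇒  T̂ − μ = ρ(X − μ)
ρ = (T̂ − μ)/(X − μ) = (47.9779 − 37.1) / (49.2 − 37.1) = 10.8779 / 12.1 = 0.89900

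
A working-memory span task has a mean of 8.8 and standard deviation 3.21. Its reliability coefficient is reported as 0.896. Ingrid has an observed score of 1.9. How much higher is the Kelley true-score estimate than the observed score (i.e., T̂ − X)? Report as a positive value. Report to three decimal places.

0.718

T̂ = ρX + (1 − ρ)μ
  = 0.896 × 1.9 + 0.104 × 8.8
  = 1.7024 + 0.9152
  = 2.61760
  ≈ 2.6176
T̂ − X = 2.6176 − 1.9 = 0.7176 → 0.718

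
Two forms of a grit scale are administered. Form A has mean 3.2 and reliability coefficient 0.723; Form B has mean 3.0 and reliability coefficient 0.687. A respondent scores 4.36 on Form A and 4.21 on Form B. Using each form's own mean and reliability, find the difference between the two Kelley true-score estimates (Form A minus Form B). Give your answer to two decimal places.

0.21

T̂_A = 0.723(4.36) + 0.277(3.2) = 4.0387
T̂_B = 0.687(4.21) + 0.313(3.0) = 3.8313
T̂_A − T̂_B = 0.2074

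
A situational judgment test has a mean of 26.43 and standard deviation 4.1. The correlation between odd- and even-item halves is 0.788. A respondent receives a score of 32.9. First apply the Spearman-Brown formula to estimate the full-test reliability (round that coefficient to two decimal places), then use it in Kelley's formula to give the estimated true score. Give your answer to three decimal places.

32.124

Spearman-Brown: ρ = 2r/(1 + r) = 2(0.788)/(1 + 0.788) = 1.5760/1.788 = 0.8814 → 0.88
Weight the observed score by reliability and the mean by (1 − reliability): T̂ = 0.88·32.9 + 0.12·26.43 = 28.952 + 3.1716 = 32.1236.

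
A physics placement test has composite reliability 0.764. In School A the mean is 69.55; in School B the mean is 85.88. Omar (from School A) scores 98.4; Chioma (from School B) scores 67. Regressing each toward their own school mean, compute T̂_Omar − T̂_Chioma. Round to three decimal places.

T̂_Omar = 0.764(98.4) + 0.236(69.55) = 91.59140
T̂_Chioma = 0.764(67) + 0.236(85.88) = 71.45568
Difference = 91.59140 − 71.45568 = 20.13572

20.136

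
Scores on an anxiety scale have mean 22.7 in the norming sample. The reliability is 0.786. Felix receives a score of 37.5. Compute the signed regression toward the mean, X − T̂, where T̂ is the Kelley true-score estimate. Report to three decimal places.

T̂ = 0.786(37.5) + 0.214(22.7) = 29.4750 + 4.8578 = 34.33280 → 34.3328
X − T̂ = 37.5 − 34.3328 = 3.1672 → 3.167

3.167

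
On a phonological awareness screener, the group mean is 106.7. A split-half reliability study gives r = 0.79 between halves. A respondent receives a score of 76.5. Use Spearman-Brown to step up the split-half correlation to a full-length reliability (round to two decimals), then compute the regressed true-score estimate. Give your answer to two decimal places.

80.12

Spearman-Brown: ρ = 2r/(1 + r) = 2(0.79)/(1 + 0.79) = 1.580/1.79 = 0.8827 → 0.88
T̂ = ρX + (1 − ρ)μ
  = 0.88 × 76.5 + 0.12 × 106.7
  = 67.320 + 12.804
  = 80.124
  ≈ 80.12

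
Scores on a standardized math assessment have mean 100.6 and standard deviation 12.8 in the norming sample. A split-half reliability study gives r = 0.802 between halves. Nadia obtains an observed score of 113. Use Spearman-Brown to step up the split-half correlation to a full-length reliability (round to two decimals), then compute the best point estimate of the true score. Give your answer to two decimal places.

111.64

Spearman-Brown: ρ = 2r/(1 + r) = 2(0.802)/(1 + 0.802) = 1.6040/1.802 = 0.8901 → 0.89
T̂ = 0.89(113) + 0.11(100.6) = 100.57 + 11.066 = 111.636 → 111.64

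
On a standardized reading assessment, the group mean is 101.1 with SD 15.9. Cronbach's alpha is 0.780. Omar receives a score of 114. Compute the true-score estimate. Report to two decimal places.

Weight the observed score by reliability and the mean by (1 − reliability): T̂ = 0.780·114 + 0.220·101.1 = 88.920 + 22.2420 = 111.162.

111.16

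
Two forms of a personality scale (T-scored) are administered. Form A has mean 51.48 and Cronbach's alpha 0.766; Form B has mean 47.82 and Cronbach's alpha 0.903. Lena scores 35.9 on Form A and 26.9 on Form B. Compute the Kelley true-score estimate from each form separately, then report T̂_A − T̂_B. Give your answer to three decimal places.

10.616

T̂_A = 0.766(35.9) + 0.234(51.48) = 39.54572
T̂_B = 0.903(26.9) + 0.097(47.82) = 28.92924
T̂_A − T̂_B = 10.61648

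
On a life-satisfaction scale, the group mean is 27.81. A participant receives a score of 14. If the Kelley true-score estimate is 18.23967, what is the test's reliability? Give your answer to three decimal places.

T̂ = ρX + (1 − ρ)μ  ⇒  T̂ − μ = ρ(X − μ)
ρ = (T̂ − μ)/(X − μ) = (18.23967 − 27.81) / (14 − 27.81) = -9.57033 / -13.81 = 0.69300

0.693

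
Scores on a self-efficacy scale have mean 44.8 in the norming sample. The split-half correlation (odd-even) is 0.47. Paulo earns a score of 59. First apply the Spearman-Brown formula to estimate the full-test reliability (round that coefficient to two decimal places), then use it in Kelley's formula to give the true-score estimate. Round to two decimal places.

53.89

Spearman-Brown: ρ = 2r/(1 + r) = 2(0.47)/(1 + 0.47) = 0.940/1.47 = 0.6395 → 0.64
T̂ = ρX + (1 − ρ)μ
  = 0.64 × 59 + 0.36 × 44.8
  = 37.76 + 16.128
  = 53.888
  ≈ 53.89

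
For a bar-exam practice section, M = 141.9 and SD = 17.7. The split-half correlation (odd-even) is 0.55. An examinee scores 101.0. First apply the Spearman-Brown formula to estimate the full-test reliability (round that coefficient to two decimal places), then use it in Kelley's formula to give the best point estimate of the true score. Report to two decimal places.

Spearman-Brown: ρ = 2r/(1 + r) = 2(0.55)/(1 + 0.55) = 1.100/1.55 = 0.7097 → 0.71
T̂ = ρX + (1 − ρ)μ
  = 0.71 × 101.0 + 0.29 × 141.9
  = 71.710 + 41.151
  = 112.861
  ≈ 112.86

112.86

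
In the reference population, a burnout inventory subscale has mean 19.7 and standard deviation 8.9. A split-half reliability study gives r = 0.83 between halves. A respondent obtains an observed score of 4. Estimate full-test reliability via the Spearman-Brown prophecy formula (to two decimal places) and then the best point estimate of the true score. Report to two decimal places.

5.41

Spearman-Brown: ρ = 2r/(1 + r) = 2(0.83)/(1 + 0.83) = 1.660/1.83 = 0.9071 → 0.91
T̂ = ρX + (1 − ρ)μ
  = 0.91 × 4 + 0.09 × 19.7
  = 3.64 + 1.773
  = 5.413
  ≈ 5.41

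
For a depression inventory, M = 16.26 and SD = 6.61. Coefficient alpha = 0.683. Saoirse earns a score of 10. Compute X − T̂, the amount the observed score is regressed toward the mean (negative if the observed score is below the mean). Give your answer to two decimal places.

Kelley's formula gives T̂ = 0.683·10 + 0.317·16.26 = 6.830 + 5.15442 = 11.9844.
X − T̂ = 10 − 11.984 = -1.984 → -1.98

-1.98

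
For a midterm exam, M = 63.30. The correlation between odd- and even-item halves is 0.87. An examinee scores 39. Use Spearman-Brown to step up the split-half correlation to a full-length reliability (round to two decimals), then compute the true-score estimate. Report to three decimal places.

40.701

Spearman-Brown: ρ = 2r/(1 + r) = 2(0.87)/(1 + 0.87) = 1.740/1.87 = 0.9305 → 0.93
T̂ = 0.93(39) + 0.07(63.30) = 36.27 + 4.4310 = 40.7010 → 40.701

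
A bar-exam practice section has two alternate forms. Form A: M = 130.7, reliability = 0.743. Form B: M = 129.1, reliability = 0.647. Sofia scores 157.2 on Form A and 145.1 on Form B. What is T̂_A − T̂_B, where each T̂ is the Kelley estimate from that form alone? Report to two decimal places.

T̂_A = 0.743(157.2) + 0.257(130.7) = 150.3895
T̂_B = 0.647(145.1) + 0.353(129.1) = 139.4520
T̂_A − T̂_B = 10.9375

10.94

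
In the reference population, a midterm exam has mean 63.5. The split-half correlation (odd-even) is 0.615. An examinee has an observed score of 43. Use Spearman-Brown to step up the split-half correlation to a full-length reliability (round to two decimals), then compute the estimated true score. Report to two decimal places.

Spearman-Brown: ρ = 2r/(1 + r) = 2(0.615)/(1 + 0.615) = 1.2300/1.615 = 0.7616 → 0.76
T̂ = 0.76(43) + 0.24(63.5) = 32.68 + 15.240 = 47.920 → 47.92

47.92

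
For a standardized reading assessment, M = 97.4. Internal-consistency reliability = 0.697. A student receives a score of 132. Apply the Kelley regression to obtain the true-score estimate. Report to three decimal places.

121.516

Kelley's formula gives T̂ = 0.697·132 + 0.303·97.4 = 92.004 + 29.5122 = 121.5162.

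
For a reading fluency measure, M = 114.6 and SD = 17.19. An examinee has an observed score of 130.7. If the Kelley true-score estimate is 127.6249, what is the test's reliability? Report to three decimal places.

0.809

T̂ = ρX + (1 − ρ)μ  ⇒  T̂ − μ = ρ(X − μ)
ρ = (T̂ − μ)/(X − μ) = (127.6249 − 114.6) / (130.7 − 114.6) = 13.0249 / 16.1 = 0.80900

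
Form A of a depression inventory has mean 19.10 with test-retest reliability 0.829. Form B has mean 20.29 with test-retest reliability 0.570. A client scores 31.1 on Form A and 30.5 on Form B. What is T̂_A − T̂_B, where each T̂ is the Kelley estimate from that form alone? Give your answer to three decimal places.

T̂_A = 0.829(31.1) + 0.171(19.10) = 29.04800
T̂_B = 0.570(30.5) + 0.430(20.29) = 26.10970
T̂_A − T̂_B = 2.93830

2.938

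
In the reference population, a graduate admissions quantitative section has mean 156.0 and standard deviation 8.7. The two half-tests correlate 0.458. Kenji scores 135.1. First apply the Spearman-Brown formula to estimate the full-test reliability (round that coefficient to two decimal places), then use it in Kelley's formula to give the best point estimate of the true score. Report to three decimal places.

Spearman-Brown: ρ = 2r/(1 + r) = 2(0.458)/(1 + 0.458) = 0.9160/1.458 = 0.6283 → 0.63
T̂ = ρX + (1 − ρ)μ
  = 0.63 × 135.1 + 0.37 × 156.0
  = 85.113 + 57.720
  = 142.8330
  ≈ 142.833

142.833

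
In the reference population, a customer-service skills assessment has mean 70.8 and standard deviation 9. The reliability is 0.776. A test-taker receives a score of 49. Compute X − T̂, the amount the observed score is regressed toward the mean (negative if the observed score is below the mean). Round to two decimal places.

-4.88

T̂ = ρX + (1 − ρ)μ
  = 0.776 × 49 + 0.224 × 70.8
  = 38.024 + 15.8592
  = 53.8832
  ≈ 53.883
X − T̂ = 49 − 53.883 = -4.883 → -4.88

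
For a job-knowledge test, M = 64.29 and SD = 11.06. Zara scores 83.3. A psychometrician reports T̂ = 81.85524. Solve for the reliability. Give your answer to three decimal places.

0.924

T̂ = ρX + (1 − ρ)μ  ⇒  T̂ − μ = ρ(X − μ)
ρ = (T̂ − μ)/(X − μ) = (81.85524 − 64.29) / (83.3 − 64.29) = 17.56524 / 19.01 = 0.92400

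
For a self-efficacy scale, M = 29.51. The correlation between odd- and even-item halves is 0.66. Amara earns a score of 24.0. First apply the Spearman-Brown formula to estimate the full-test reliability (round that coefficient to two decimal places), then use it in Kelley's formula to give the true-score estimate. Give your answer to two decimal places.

Spearman-Brown: ρ = 2r/(1 + r) = 2(0.66)/(1 + 0.66) = 1.320/1.66 = 0.7952 → 0.80
Regress the observed score toward the mean by the unreliability: T̂ = 0.80·24.0 + 0.20·29.51 = 19.200 + 5.9020 = 25.102.

25.10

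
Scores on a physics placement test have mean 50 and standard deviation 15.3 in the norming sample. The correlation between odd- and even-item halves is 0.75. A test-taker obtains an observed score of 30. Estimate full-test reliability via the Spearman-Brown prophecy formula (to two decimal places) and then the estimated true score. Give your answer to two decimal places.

Spearman-Brown: ρ = 2r/(1 + r) = 2(0.75)/(1 + 0.75) = 1.500/1.75 = 0.8571 → 0.86
Kelley's formula gives T̂ = 0.86·30 + 0.14·50 = 25.80 + 7.00 = 32.800.

32.80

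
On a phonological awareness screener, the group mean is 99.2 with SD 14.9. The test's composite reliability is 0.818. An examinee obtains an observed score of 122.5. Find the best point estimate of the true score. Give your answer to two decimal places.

118.26

T̂ = 0.818(122.5) + 0.182(99.2) = 100.2050 + 18.0544 = 118.259 → 118.26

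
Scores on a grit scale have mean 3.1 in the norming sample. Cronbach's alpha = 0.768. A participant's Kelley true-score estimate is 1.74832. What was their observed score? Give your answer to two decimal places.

T̂ = ρX + (1 − ρ)μ  ⇒  X = (T̂ − (1 − ρ)μ) / ρ
X = (1.74832 − 0.232 × 3.1) / 0.768 = (1.74832 − 0.7192) / 0.768 = 1.02912 / 0.768 = 1.3400

1.34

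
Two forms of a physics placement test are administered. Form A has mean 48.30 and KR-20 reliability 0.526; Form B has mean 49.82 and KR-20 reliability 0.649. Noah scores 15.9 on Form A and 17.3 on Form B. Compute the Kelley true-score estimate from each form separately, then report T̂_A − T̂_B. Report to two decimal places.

2.54

T̂_A = 0.526(15.9) + 0.474(48.30) = 31.2576
T̂_B = 0.649(17.3) + 0.351(49.82) = 28.7145
T̂_A − T̂_B = 2.5431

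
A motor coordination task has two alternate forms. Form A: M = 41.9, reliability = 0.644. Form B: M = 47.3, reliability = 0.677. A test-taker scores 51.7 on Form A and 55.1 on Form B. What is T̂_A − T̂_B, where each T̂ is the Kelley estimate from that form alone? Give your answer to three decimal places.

-4.369

T̂_A = 0.644(51.7) + 0.356(41.9) = 48.21120
T̂_B = 0.677(55.1) + 0.323(47.3) = 52.58060
T̂_A − T̂_B = -4.36940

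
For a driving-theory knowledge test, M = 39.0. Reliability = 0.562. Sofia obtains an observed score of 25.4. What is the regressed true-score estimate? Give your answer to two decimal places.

T̂ = 0.562(25.4) + 0.438(39.0) = 14.2748 + 17.0820 = 31.357 → 31.36

31.36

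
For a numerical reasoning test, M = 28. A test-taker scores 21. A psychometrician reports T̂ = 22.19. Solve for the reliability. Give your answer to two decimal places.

0.83

T̂ = ρX + (1 − ρ)μ  ⇒  T̂ − μ = ρ(X − μ)
ρ = (T̂ − μ)/(X − μ) = (22.19 − 28) / (21 − 28) = -5.81 / -7.0 = 0.8300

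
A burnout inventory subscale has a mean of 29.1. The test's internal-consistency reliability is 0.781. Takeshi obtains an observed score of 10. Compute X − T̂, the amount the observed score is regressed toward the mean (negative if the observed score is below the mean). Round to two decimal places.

-4.18

Weight the observed score by reliability and the mean by (1 − reliability): T̂ = 0.781·10 + 0.219·29.1 = 7.810 + 6.3729 = 14.1829.
X − T̂ = 10 − 14.183 = -4.183 → -4.18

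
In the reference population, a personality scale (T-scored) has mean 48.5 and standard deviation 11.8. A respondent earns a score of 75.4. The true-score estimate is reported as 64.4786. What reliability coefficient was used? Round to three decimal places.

0.594

T̂ = ρX + (1 − ρ)μ  ⇒  T̂ − μ = ρ(X − μ)
ρ = (T̂ − μ)/(X − μ) = (64.4786 − 48.5) / (75.4 − 48.5) = 15.9786 / 26.9 = 0.59400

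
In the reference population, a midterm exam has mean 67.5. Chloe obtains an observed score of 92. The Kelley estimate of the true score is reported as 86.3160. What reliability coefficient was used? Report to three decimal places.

T̂ = ρX + (1 − ρ)μ  ⇒  T̂ − μ = ρ(X − μ)
ρ = (T̂ − μ)/(X − μ) = (86.3160 − 67.5) / (92 − 67.5) = 18.8160 / 24.5 = 0.76800

0.768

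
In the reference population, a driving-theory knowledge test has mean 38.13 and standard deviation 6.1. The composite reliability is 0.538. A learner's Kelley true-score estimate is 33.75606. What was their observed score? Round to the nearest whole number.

30

T̂ = ρX + (1 − ρ)μ  ⇒  X = (T̂ − (1 − ρ)μ) / ρ
X = (33.75606 − 0.462 × 38.13) / 0.538 = (33.75606 − 17.61606) / 0.538 = 16.14000 / 0.538 = 30.00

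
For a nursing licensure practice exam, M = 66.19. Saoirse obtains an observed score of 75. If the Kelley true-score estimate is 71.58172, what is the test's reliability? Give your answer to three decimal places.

T̂ = ρX + (1 − ρ)μ  ⇒  T̂ − μ = ρ(X − μ)
ρ = (T̂ − μ)/(X − μ) = (71.58172 − 66.19) / (75 − 66.19) = 5.39172 / 8.81 = 0.61200

0.612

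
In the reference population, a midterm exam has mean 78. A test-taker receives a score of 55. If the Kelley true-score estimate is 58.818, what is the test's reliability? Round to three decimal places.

T̂ = ρX + (1 − ρ)μ  ⇒  T̂ − μ = ρ(X − μ)
ρ = (T̂ − μ)/(X − μ) = (58.818 − 78) / (55 − 78) = -19.182 / -23.0 = 0.83400

0.834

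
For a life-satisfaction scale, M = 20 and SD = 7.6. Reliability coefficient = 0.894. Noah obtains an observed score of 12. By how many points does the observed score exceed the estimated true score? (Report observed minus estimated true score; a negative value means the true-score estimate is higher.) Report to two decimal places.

-0.85

T̂ = ρX + (1 − ρ)μ
  = 0.894 × 12 + 0.106 × 20
  = 10.728 + 2.120
  = 12.8480
  ≈ 12.848
X − T̂ = 12 − 12.848 = -0.848 → -0.85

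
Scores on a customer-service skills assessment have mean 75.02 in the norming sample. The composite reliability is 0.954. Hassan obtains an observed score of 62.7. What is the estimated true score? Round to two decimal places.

T̂ = ρX + (1 − ρ)μ
  = 0.954 × 62.7 + 0.046 × 75.02
  = 59.8158 + 3.45092
  = 63.267
  ≈ 63.27

63.27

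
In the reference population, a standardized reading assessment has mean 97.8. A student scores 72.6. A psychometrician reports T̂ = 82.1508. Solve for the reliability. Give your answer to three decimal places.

0.621

T̂ = ρX + (1 − ρ)μ  ⇒  T̂ − μ = ρ(X − μ)
ρ = (T̂ − μ)/(X − μ) = (82.1508 − 97.8) / (72.6 − 97.8) = -15.6492 / -25.2 = 0.62100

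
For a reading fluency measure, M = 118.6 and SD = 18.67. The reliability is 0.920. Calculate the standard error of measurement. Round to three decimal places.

SEM = SD · √(1 − ρ) = 18.67 × √0.080 = 18.67 × 0.2828 = 5.2807

5.281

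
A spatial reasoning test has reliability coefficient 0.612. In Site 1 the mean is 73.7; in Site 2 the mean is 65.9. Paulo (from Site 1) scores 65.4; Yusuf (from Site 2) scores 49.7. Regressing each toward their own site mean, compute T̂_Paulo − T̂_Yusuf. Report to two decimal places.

T̂_Paulo = 0.612(65.4) + 0.388(73.7) = 68.6204
T̂_Yusuf = 0.612(49.7) + 0.388(65.9) = 55.9856
Difference = 68.6204 − 55.9856 = 12.6348

12.63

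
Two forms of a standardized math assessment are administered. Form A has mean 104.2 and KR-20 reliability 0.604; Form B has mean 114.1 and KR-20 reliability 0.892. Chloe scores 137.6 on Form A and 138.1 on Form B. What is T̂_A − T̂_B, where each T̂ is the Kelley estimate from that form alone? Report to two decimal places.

T̂_A = 0.604(137.6) + 0.396(104.2) = 124.3736
T̂_B = 0.892(138.1) + 0.108(114.1) = 135.5080
T̂_A − T̂_B = -11.1344

-11.13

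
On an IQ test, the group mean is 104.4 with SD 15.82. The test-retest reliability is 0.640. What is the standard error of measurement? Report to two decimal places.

9.49

SEM = SD · √(1 − ρ) = 15.82 × √0.360 = 15.82 × 0.6000 = 9.492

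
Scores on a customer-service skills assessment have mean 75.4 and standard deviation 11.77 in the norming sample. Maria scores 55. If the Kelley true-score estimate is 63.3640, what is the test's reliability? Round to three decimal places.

0.590

T̂ = ρX + (1 − ρ)μ  ⇒  T̂ − μ = ρ(X − μ)
ρ = (T̂ − μ)/(X − μ) = (63.3640 − 75.4) / (55 − 75.4) = -12.0360 / -20.4 = 0.59000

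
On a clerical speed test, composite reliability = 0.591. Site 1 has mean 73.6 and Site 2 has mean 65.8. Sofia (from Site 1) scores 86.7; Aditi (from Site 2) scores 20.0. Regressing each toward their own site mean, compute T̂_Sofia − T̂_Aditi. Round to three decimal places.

T̂_Sofia = 0.591(86.7) + 0.409(73.6) = 81.34210
T̂_Aditi = 0.591(20.0) + 0.409(65.8) = 38.73220
Difference = 81.34210 − 38.73220 = 42.60990

42.610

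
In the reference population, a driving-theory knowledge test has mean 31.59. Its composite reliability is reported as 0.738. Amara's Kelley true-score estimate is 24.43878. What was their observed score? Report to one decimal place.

T̂ = ρX + (1 − ρ)μ  ⇒  X = (T̂ − (1 − ρ)μ) / ρ
X = (24.43878 − 0.262 × 31.59) / 0.738 = (24.43878 − 8.27658) / 0.738 = 16.16220 / 0.738 = 21.900

21.9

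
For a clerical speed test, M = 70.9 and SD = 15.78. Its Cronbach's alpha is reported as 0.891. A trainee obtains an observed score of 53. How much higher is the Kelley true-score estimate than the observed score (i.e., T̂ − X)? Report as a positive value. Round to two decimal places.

1.95

T̂ = 0.891(53) + 0.109(70.9) = 47.223 + 7.7281 = 54.9511 → 54.951
T̂ − X = 54.951 − 53 = 1.951 → 1.95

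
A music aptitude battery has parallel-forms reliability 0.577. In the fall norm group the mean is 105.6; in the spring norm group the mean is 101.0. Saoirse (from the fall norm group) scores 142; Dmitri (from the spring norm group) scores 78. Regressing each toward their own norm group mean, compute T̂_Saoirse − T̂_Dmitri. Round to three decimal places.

38.874

T̂_Saoirse = 0.577(142) + 0.423(105.6) = 126.60280
T̂_Dmitri = 0.577(78) + 0.423(101.0) = 87.72900
Difference = 126.60280 − 87.72900 = 38.87380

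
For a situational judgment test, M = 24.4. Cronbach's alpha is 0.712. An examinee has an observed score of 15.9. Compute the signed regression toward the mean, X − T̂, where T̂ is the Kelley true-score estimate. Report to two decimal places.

T̂ = 0.712(15.9) + 0.288(24.4) = 11.3208 + 7.0272 = 18.3480 → 18.348
X − T̂ = 15.9 − 18.348 = -2.448 → -2.45

-2.45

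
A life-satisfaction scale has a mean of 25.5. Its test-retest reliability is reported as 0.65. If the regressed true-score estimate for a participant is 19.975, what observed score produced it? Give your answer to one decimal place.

T̂ = ρX + (1 − ρ)μ  ⇒  X = (T̂ − (1 − ρ)μ) / ρ
X = (19.975 − 0.35 × 25.5) / 0.65 = (19.975 − 8.925) / 0.65 = 11.050 / 0.65 = 17.000

17.0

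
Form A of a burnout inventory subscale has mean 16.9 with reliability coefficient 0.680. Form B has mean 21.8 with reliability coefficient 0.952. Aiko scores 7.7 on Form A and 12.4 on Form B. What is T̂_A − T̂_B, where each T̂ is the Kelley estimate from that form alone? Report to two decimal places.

T̂_A = 0.680(7.7) + 0.320(16.9) = 10.6440
T̂_B = 0.952(12.4) + 0.048(21.8) = 12.8512
T̂_A − T̂_B = -2.2072

-2.21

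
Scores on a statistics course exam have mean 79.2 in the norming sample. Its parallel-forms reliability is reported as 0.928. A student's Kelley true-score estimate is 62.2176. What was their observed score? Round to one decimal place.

60.9

T̂ = ρX + (1 − ρ)μ  ⇒  X = (T̂ − (1 − ρ)μ) / ρ
X = (62.2176 − 0.072 × 79.2) / 0.928 = (62.2176 − 5.7024) / 0.928 = 56.5152 / 0.928 = 60.900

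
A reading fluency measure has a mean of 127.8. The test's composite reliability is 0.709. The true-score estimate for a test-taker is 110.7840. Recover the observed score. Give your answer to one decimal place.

103.8

T̂ = ρX + (1 − ρ)μ  ⇒  X = (T̂ − (1 − ρ)μ) / ρ
X = (110.7840 − 0.291 × 127.8) / 0.709 = (110.7840 − 37.1898) / 0.709 = 73.5942 / 0.709 = 103.800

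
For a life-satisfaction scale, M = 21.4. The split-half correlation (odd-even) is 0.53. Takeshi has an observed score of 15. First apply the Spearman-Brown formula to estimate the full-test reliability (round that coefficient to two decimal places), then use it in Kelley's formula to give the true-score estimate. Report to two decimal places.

Spearman-Brown: ρ = 2r/(1 + r) = 2(0.53)/(1 + 0.53) = 1.060/1.53 = 0.6928 → 0.69
Kelley's formula gives T̂ = 0.69·15 + 0.31·21.4 = 10.35 + 6.634 = 16.984.

16.98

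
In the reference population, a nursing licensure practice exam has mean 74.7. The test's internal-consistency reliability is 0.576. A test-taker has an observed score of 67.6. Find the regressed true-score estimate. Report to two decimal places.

T̂ = 0.576(67.6) + 0.424(74.7) = 38.9376 + 31.6728 = 70.610 → 70.61

70.61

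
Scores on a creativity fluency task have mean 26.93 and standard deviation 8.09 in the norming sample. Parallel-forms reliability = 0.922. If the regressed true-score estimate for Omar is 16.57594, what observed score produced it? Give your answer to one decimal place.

T̂ = ρX + (1 − ρ)μ  ⇒  X = (T̂ − (1 − ρ)μ) / ρ
X = (16.57594 − 0.078 × 26.93) / 0.922 = (16.57594 − 2.10054) / 0.922 = 14.47540 / 0.922 = 15.700

15.7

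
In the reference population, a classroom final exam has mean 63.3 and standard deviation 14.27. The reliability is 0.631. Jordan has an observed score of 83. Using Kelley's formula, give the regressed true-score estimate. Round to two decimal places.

75.73

T̂ = ρX + (1 − ρ)μ
  = 0.631 × 83 + 0.369 × 63.3
  = 52.373 + 23.3577
  = 75.731
  ≈ 75.73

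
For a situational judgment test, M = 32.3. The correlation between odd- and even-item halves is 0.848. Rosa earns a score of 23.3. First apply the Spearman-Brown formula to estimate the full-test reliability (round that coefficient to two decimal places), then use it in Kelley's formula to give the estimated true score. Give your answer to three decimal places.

24.020

Spearman-Brown: ρ = 2r/(1 + r) = 2(0.848)/(1 + 0.848) = 1.6960/1.848 = 0.9177 → 0.92
T̂ = 0.92(23.3) + 0.08(32.3) = 21.436 + 2.584 = 24.0200 → 24.020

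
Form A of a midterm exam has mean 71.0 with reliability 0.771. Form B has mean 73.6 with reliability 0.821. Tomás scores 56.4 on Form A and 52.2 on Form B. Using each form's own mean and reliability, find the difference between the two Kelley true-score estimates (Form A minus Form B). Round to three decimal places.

3.713

T̂_A = 0.771(56.4) + 0.229(71.0) = 59.74340
T̂_B = 0.821(52.2) + 0.179(73.6) = 56.03060
T̂_A − T̂_B = 3.71280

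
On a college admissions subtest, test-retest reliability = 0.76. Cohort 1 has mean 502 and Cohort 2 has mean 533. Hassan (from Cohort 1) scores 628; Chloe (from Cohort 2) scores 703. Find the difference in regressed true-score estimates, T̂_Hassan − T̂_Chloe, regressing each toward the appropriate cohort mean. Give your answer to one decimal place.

T̂_Hassan = 0.76(628) + 0.24(502) = 597.760
T̂_Chloe = 0.76(703) + 0.24(533) = 662.200
Difference = 597.760 − 662.200 = -64.440

-64.4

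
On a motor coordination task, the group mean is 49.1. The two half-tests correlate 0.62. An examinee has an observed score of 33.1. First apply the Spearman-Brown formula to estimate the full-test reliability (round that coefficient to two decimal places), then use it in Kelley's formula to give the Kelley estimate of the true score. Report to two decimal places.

36.78

Spearman-Brown: ρ = 2r/(1 + r) = 2(0.62)/(1 + 0.62) = 1.240/1.62 = 0.7654 → 0.77
T̂ = ρX + (1 − ρ)μ
  = 0.77 × 33.1 + 0.23 × 49.1
  = 25.487 + 11.293
  = 36.780
  ≈ 36.78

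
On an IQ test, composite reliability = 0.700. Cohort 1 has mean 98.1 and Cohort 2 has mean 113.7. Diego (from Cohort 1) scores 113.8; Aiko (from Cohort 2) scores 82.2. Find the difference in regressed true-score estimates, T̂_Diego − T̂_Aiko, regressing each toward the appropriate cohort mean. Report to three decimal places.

T̂_Diego = 0.700(113.8) + 0.300(98.1) = 109.09000
T̂_Aiko = 0.700(82.2) + 0.300(113.7) = 91.65000
Difference = 109.09000 − 91.65000 = 17.44000

17.440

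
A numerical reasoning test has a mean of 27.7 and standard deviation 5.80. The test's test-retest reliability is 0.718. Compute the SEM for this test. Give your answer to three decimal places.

SEM = SD · √(1 − ρ) = 5.80 × √0.282 = 5.80 × 0.5310 = 3.0800

3.080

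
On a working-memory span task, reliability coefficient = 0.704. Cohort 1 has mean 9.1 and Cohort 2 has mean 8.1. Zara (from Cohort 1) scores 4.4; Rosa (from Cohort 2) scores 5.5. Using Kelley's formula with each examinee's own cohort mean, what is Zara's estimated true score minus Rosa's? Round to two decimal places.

-0.48

T̂_Zara = 0.704(4.4) + 0.296(9.1) = 5.7912
T̂_Rosa = 0.704(5.5) + 0.296(8.1) = 6.2696
Difference = 5.7912 − 6.2696 = -0.4784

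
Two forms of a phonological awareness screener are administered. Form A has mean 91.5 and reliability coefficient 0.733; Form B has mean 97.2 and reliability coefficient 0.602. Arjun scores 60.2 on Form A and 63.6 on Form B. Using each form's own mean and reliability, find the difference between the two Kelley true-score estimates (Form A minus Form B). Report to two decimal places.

T̂_A = 0.733(60.2) + 0.267(91.5) = 68.5571
T̂_B = 0.602(63.6) + 0.398(97.2) = 76.9728
T̂_A − T̂_B = -8.4157

-8.42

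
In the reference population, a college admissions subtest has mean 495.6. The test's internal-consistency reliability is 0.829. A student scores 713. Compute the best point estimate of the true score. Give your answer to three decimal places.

675.825

T̂ = ρX + (1 − ρ)μ
  = 0.829 × 713 + 0.171 × 495.6
  = 591.077 + 84.7476
  = 675.8246
  ≈ 675.825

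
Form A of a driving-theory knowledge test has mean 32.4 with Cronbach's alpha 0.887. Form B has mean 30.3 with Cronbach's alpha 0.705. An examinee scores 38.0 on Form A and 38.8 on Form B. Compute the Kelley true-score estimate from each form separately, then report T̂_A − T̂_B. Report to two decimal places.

1.07

T̂_A = 0.887(38.0) + 0.113(32.4) = 37.3672
T̂_B = 0.705(38.8) + 0.295(30.3) = 36.2925
T̂_A − T̂_B = 1.0747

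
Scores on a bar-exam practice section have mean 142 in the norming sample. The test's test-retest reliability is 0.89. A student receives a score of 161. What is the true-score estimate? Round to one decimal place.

Weight the observed score by reliability and the mean by (1 − reliability): T̂ = 0.89·161 + 0.11·142 = 143.29 + 15.62 = 158.91.

158.9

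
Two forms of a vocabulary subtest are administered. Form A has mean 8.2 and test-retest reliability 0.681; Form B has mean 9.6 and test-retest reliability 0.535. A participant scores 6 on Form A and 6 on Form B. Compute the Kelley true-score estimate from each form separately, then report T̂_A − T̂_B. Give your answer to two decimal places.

T̂_A = 0.681(6) + 0.319(8.2) = 6.7018
T̂_B = 0.535(6) + 0.465(9.6) = 7.6740
T̂_A − T̂_B = -0.9722

-0.97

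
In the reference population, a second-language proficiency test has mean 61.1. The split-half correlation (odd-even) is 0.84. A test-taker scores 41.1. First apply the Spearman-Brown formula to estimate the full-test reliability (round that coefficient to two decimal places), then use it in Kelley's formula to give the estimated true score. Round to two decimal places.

Spearman-Brown: ρ = 2r/(1 + r) = 2(0.84)/(1 + 0.84) = 1.680/1.84 = 0.9130 → 0.91
Kelley's formula gives T̂ = 0.91·41.1 + 0.09·61.1 = 37.401 + 5.499 = 42.900.

42.90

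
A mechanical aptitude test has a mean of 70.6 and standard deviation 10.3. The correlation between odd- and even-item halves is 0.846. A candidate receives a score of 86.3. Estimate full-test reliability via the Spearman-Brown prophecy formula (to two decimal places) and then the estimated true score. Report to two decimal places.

Spearman-Brown: ρ = 2r/(1 + r) = 2(0.846)/(1 + 0.846) = 1.6920/1.846 = 0.9166 → 0.92
Regress the observed score toward the mean by the unreliability: T̂ = 0.92·86.3 + 0.08·70.6 = 79.396 + 5.648 = 85.044.

85.04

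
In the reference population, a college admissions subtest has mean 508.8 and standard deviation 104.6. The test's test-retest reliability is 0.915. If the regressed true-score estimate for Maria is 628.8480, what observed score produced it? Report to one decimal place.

T̂ = ρX + (1 − ρ)μ  ⇒  X = (T̂ − (1 − ρ)μ) / ρ
X = (628.8480 − 0.085 × 508.8) / 0.915 = (628.8480 − 43.2480) / 0.915 = 585.6000 / 0.915 = 640.000

640.0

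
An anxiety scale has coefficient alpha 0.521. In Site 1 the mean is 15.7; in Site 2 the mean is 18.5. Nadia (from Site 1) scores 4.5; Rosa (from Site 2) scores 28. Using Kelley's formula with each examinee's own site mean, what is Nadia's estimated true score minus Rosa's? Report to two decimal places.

T̂_Nadia = 0.521(4.5) + 0.479(15.7) = 9.8648
T̂_Rosa = 0.521(28) + 0.479(18.5) = 23.4495
Difference = 9.8648 − 23.4495 = -13.5847

-13.58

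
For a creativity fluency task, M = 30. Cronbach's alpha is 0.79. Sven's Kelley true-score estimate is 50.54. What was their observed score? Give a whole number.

T̂ = ρX + (1 − ρ)μ  ⇒  X = (T̂ − (1 − ρ)μ) / ρ
X = (50.54 − 0.21 × 30) / 0.79 = (50.54 − 6.30) / 0.79 = 44.24 / 0.79 = 56.00

56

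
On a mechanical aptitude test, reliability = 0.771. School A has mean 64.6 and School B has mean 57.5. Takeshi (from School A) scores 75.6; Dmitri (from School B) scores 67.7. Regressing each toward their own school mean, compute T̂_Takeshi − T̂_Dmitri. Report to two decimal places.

7.72

T̂_Takeshi = 0.771(75.6) + 0.229(64.6) = 73.0810
T̂_Dmitri = 0.771(67.7) + 0.229(57.5) = 65.3642
Difference = 73.0810 − 65.3642 = 7.7168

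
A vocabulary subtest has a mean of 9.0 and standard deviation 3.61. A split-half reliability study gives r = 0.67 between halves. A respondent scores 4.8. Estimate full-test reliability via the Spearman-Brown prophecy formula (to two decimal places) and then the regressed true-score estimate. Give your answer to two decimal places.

Spearman-Brown: ρ = 2r/(1 + r) = 2(0.67)/(1 + 0.67) = 1.340/1.67 = 0.8024 → 0.80
Kelley's formula gives T̂ = 0.80·4.8 + 0.20·9.0 = 3.840 + 1.800 = 5.640.

5.64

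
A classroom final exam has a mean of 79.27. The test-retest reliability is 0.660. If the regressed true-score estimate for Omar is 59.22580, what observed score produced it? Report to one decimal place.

T̂ = ρX + (1 − ρ)μ  ⇒  X = (T̂ − (1 − ρ)μ) / ρ
X = (59.22580 − 0.340 × 79.27) / 0.660 = (59.22580 − 26.95180) / 0.660 = 32.27400 / 0.660 = 48.900

48.9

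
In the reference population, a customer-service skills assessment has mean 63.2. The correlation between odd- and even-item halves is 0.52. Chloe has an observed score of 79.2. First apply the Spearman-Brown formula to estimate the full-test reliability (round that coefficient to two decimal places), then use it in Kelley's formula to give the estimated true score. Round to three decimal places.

74.080

Spearman-Brown: ρ = 2r/(1 + r) = 2(0.52)/(1 + 0.52) = 1.040/1.52 = 0.6842 → 0.68
T̂ = 0.68(79.2) + 0.32(63.2) = 53.856 + 20.224 = 74.0800 → 74.080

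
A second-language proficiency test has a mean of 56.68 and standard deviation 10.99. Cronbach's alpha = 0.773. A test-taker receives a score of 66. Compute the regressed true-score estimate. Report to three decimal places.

63.884

T̂ = 0.773(66) + 0.227(56.68) = 51.018 + 12.86636 = 63.8844 → 63.884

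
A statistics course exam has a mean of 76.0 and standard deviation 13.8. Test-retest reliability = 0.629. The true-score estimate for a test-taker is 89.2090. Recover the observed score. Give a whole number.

T̂ = ρX + (1 − ρ)μ  ⇒  X = (T̂ − (1 − ρ)μ) / ρ
X = (89.2090 − 0.371 × 76.0) / 0.629 = (89.2090 − 28.1960) / 0.629 = 61.0130 / 0.629 = 97.00

97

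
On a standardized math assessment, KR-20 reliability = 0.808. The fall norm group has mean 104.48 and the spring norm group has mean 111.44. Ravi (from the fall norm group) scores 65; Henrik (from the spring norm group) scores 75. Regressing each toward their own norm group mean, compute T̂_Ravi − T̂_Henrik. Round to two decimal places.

-9.42

T̂_Ravi = 0.808(65) + 0.192(104.48) = 72.5802
T̂_Henrik = 0.808(75) + 0.192(111.44) = 81.9965
Difference = 72.5802 − 81.9965 = -9.4163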